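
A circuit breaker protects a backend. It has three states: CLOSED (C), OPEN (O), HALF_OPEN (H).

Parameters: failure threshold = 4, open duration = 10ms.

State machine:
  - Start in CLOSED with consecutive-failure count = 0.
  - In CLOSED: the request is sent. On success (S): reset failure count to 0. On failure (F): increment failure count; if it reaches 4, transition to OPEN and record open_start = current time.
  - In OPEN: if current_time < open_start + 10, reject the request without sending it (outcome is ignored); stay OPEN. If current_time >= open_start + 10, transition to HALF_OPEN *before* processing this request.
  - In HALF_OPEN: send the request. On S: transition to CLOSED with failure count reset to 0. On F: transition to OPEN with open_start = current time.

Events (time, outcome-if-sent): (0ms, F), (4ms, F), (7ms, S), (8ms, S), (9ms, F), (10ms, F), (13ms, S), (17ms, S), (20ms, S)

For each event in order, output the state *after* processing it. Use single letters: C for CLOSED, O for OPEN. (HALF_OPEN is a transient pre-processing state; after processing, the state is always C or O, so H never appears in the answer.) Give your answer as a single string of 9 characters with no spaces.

Answer: CCCCCCCCC

Derivation:
State after each event:
  event#1 t=0ms outcome=F: state=CLOSED
  event#2 t=4ms outcome=F: state=CLOSED
  event#3 t=7ms outcome=S: state=CLOSED
  event#4 t=8ms outcome=S: state=CLOSED
  event#5 t=9ms outcome=F: state=CLOSED
  event#6 t=10ms outcome=F: state=CLOSED
  event#7 t=13ms outcome=S: state=CLOSED
  event#8 t=17ms outcome=S: state=CLOSED
  event#9 t=20ms outcome=S: state=CLOSED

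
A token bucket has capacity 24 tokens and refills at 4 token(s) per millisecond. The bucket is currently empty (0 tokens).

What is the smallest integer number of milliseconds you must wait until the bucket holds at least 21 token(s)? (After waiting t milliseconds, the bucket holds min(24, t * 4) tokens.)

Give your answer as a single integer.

Answer: 6

Derivation:
Need t * 4 >= 21, so t >= 21/4.
Smallest integer t = ceil(21/4) = 6.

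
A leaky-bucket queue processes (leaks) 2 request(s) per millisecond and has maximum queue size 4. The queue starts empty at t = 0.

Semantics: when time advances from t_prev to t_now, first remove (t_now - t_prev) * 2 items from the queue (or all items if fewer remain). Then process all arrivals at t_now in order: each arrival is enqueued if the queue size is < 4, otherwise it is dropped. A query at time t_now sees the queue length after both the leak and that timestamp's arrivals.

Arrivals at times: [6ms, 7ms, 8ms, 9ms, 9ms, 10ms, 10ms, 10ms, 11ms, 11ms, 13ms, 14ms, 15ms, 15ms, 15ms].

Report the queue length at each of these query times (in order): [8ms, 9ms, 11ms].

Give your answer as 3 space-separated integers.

Answer: 1 2 3

Derivation:
Queue lengths at query times:
  query t=8ms: backlog = 1
  query t=9ms: backlog = 2
  query t=11ms: backlog = 3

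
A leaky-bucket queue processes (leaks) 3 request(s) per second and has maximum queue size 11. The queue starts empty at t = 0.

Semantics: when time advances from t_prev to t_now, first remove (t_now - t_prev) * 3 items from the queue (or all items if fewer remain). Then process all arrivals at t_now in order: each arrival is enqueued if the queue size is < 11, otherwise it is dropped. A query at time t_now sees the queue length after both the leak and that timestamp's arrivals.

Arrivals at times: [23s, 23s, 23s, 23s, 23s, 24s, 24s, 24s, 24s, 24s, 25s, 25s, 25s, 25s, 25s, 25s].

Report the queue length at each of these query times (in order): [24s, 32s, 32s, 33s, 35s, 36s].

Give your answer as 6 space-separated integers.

Answer: 7 0 0 0 0 0

Derivation:
Queue lengths at query times:
  query t=24s: backlog = 7
  query t=32s: backlog = 0
  query t=32s: backlog = 0
  query t=33s: backlog = 0
  query t=35s: backlog = 0
  query t=36s: backlog = 0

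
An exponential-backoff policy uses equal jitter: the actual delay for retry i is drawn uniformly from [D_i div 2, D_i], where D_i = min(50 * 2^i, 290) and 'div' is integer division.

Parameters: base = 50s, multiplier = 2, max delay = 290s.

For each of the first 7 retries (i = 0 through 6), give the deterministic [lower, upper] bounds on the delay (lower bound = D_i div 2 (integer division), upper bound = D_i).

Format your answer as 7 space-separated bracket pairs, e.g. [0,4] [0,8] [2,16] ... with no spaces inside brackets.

Answer: [25,50] [50,100] [100,200] [145,290] [145,290] [145,290] [145,290]

Derivation:
Computing bounds per retry:
  i=0: D_i=min(50*2^0,290)=50, bounds=[25,50]
  i=1: D_i=min(50*2^1,290)=100, bounds=[50,100]
  i=2: D_i=min(50*2^2,290)=200, bounds=[100,200]
  i=3: D_i=min(50*2^3,290)=290, bounds=[145,290]
  i=4: D_i=min(50*2^4,290)=290, bounds=[145,290]
  i=5: D_i=min(50*2^5,290)=290, bounds=[145,290]
  i=6: D_i=min(50*2^6,290)=290, bounds=[145,290]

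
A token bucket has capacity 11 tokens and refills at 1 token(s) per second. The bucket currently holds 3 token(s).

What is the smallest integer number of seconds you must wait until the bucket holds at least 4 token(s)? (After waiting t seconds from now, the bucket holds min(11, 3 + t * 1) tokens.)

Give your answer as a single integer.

Answer: 1

Derivation:
Need 3 + t * 1 >= 4, so t >= 1/1.
Smallest integer t = ceil(1/1) = 1.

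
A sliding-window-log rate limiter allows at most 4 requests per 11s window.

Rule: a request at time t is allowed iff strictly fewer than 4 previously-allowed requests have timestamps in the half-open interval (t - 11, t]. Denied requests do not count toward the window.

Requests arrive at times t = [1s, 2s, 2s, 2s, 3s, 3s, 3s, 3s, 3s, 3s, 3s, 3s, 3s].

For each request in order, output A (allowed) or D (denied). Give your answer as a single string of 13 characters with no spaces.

Tracking allowed requests in the window:
  req#1 t=1s: ALLOW
  req#2 t=2s: ALLOW
  req#3 t=2s: ALLOW
  req#4 t=2s: ALLOW
  req#5 t=3s: DENY
  req#6 t=3s: DENY
  req#7 t=3s: DENY
  req#8 t=3s: DENY
  req#9 t=3s: DENY
  req#10 t=3s: DENY
  req#11 t=3s: DENY
  req#12 t=3s: DENY
  req#13 t=3s: DENY

Answer: AAAADDDDDDDDD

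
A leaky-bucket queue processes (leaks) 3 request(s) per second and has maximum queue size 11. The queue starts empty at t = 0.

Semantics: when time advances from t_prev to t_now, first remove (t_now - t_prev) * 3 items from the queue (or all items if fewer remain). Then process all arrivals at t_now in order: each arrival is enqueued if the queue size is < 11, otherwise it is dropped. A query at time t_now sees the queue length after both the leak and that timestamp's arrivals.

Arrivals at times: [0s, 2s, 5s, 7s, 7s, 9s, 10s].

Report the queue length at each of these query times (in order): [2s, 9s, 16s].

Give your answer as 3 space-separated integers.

Queue lengths at query times:
  query t=2s: backlog = 1
  query t=9s: backlog = 1
  query t=16s: backlog = 0

Answer: 1 1 0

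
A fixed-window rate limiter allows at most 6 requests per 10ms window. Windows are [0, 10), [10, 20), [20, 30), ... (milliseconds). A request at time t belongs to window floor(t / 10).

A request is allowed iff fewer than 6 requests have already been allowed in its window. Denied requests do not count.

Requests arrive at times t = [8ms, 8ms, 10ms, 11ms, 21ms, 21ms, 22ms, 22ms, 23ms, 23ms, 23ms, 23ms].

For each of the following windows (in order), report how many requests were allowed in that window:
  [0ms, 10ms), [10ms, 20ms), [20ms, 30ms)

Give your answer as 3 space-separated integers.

Answer: 2 2 6

Derivation:
Processing requests:
  req#1 t=8ms (window 0): ALLOW
  req#2 t=8ms (window 0): ALLOW
  req#3 t=10ms (window 1): ALLOW
  req#4 t=11ms (window 1): ALLOW
  req#5 t=21ms (window 2): ALLOW
  req#6 t=21ms (window 2): ALLOW
  req#7 t=22ms (window 2): ALLOW
  req#8 t=22ms (window 2): ALLOW
  req#9 t=23ms (window 2): ALLOW
  req#10 t=23ms (window 2): ALLOW
  req#11 t=23ms (window 2): DENY
  req#12 t=23ms (window 2): DENY

Allowed counts by window: 2 2 6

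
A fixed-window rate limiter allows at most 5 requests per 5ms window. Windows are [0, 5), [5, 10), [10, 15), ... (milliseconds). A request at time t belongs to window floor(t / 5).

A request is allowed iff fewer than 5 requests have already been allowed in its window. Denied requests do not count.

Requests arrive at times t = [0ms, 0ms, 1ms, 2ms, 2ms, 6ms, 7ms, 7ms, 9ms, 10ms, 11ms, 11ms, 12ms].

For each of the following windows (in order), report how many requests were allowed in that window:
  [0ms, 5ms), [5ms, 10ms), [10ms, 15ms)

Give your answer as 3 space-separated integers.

Answer: 5 4 4

Derivation:
Processing requests:
  req#1 t=0ms (window 0): ALLOW
  req#2 t=0ms (window 0): ALLOW
  req#3 t=1ms (window 0): ALLOW
  req#4 t=2ms (window 0): ALLOW
  req#5 t=2ms (window 0): ALLOW
  req#6 t=6ms (window 1): ALLOW
  req#7 t=7ms (window 1): ALLOW
  req#8 t=7ms (window 1): ALLOW
  req#9 t=9ms (window 1): ALLOW
  req#10 t=10ms (window 2): ALLOW
  req#11 t=11ms (window 2): ALLOW
  req#12 t=11ms (window 2): ALLOW
  req#13 t=12ms (window 2): ALLOW

Allowed counts by window: 5 4 4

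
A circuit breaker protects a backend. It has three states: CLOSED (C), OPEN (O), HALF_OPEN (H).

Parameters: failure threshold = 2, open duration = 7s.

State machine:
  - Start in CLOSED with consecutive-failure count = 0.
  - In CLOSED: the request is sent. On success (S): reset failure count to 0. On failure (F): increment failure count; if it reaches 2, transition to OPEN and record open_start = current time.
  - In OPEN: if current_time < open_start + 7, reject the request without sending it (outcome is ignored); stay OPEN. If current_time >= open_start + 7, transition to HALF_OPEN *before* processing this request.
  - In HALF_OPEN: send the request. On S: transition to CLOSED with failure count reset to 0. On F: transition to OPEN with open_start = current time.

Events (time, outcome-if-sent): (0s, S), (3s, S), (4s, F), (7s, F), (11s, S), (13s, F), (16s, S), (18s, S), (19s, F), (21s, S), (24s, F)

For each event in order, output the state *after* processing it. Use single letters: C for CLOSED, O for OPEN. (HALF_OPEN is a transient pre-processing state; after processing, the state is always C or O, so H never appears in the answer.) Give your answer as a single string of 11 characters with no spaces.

State after each event:
  event#1 t=0s outcome=S: state=CLOSED
  event#2 t=3s outcome=S: state=CLOSED
  event#3 t=4s outcome=F: state=CLOSED
  event#4 t=7s outcome=F: state=OPEN
  event#5 t=11s outcome=S: state=OPEN
  event#6 t=13s outcome=F: state=OPEN
  event#7 t=16s outcome=S: state=CLOSED
  event#8 t=18s outcome=S: state=CLOSED
  event#9 t=19s outcome=F: state=CLOSED
  event#10 t=21s outcome=S: state=CLOSED
  event#11 t=24s outcome=F: state=CLOSED

Answer: CCCOOOCCCCC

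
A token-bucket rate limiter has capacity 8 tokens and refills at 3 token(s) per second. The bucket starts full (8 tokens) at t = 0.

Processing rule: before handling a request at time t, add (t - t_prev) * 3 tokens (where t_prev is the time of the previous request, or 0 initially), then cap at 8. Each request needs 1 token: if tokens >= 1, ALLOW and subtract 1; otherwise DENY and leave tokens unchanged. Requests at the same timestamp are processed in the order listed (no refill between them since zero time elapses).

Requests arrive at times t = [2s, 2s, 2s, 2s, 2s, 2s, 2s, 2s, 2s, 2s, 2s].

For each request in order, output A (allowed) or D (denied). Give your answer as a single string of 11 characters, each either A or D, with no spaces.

Simulating step by step:
  req#1 t=2s: ALLOW
  req#2 t=2s: ALLOW
  req#3 t=2s: ALLOW
  req#4 t=2s: ALLOW
  req#5 t=2s: ALLOW
  req#6 t=2s: ALLOW
  req#7 t=2s: ALLOW
  req#8 t=2s: ALLOW
  req#9 t=2s: DENY
  req#10 t=2s: DENY
  req#11 t=2s: DENY

Answer: AAAAAAAADDD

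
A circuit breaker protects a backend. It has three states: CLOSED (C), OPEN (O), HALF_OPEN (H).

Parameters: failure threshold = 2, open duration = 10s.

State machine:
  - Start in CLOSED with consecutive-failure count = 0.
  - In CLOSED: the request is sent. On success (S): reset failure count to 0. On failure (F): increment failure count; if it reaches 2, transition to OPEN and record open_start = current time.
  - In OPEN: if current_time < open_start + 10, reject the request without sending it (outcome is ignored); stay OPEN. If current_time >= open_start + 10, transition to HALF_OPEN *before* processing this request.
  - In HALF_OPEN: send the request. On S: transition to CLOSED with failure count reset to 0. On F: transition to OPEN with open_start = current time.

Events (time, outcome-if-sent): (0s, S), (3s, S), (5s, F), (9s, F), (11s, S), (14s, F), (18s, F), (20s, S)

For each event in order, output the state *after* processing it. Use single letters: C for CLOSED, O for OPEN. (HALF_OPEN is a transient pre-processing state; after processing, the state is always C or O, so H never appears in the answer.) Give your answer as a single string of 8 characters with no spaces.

Answer: CCCOOOOC

Derivation:
State after each event:
  event#1 t=0s outcome=S: state=CLOSED
  event#2 t=3s outcome=S: state=CLOSED
  event#3 t=5s outcome=F: state=CLOSED
  event#4 t=9s outcome=F: state=OPEN
  event#5 t=11s outcome=S: state=OPEN
  event#6 t=14s outcome=F: state=OPEN
  event#7 t=18s outcome=F: state=OPEN
  event#8 t=20s outcome=S: state=CLOSED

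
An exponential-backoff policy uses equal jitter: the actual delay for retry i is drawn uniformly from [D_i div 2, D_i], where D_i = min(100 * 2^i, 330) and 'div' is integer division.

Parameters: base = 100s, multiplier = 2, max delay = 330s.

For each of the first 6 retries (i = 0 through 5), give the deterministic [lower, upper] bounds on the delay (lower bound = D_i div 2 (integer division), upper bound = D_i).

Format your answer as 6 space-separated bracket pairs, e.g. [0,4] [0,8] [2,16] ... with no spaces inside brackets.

Answer: [50,100] [100,200] [165,330] [165,330] [165,330] [165,330]

Derivation:
Computing bounds per retry:
  i=0: D_i=min(100*2^0,330)=100, bounds=[50,100]
  i=1: D_i=min(100*2^1,330)=200, bounds=[100,200]
  i=2: D_i=min(100*2^2,330)=330, bounds=[165,330]
  i=3: D_i=min(100*2^3,330)=330, bounds=[165,330]
  i=4: D_i=min(100*2^4,330)=330, bounds=[165,330]
  i=5: D_i=min(100*2^5,330)=330, bounds=[165,330]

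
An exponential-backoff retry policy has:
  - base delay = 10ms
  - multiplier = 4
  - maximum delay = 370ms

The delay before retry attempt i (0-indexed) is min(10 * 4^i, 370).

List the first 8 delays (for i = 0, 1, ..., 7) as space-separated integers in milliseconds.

Computing each delay:
  i=0: min(10*4^0, 370) = 10
  i=1: min(10*4^1, 370) = 40
  i=2: min(10*4^2, 370) = 160
  i=3: min(10*4^3, 370) = 370
  i=4: min(10*4^4, 370) = 370
  i=5: min(10*4^5, 370) = 370
  i=6: min(10*4^6, 370) = 370
  i=7: min(10*4^7, 370) = 370

Answer: 10 40 160 370 370 370 370 370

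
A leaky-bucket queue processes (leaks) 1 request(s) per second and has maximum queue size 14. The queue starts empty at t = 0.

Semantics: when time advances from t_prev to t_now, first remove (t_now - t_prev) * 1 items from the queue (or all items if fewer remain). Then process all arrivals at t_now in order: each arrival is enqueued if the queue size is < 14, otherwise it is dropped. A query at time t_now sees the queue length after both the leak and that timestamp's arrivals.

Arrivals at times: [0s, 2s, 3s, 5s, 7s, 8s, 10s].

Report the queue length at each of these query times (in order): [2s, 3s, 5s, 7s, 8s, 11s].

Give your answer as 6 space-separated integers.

Queue lengths at query times:
  query t=2s: backlog = 1
  query t=3s: backlog = 1
  query t=5s: backlog = 1
  query t=7s: backlog = 1
  query t=8s: backlog = 1
  query t=11s: backlog = 0

Answer: 1 1 1 1 1 0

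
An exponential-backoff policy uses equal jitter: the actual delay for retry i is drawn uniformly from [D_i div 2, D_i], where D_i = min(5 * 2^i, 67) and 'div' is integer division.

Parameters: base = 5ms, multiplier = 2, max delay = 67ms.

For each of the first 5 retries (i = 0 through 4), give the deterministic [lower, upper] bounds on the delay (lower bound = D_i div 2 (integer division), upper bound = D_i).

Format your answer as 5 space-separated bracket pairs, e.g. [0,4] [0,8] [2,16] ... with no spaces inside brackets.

Answer: [2,5] [5,10] [10,20] [20,40] [33,67]

Derivation:
Computing bounds per retry:
  i=0: D_i=min(5*2^0,67)=5, bounds=[2,5]
  i=1: D_i=min(5*2^1,67)=10, bounds=[5,10]
  i=2: D_i=min(5*2^2,67)=20, bounds=[10,20]
  i=3: D_i=min(5*2^3,67)=40, bounds=[20,40]
  i=4: D_i=min(5*2^4,67)=67, bounds=[33,67]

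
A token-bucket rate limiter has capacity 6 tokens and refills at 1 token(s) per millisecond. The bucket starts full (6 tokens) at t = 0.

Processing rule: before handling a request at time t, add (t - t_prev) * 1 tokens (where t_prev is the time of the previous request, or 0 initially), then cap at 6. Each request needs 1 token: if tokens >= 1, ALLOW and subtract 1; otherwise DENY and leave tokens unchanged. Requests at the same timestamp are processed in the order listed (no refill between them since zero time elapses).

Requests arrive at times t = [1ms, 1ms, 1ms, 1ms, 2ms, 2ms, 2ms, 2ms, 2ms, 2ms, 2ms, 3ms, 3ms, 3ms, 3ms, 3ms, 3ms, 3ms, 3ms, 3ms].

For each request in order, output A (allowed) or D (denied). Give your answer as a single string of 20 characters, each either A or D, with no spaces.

Simulating step by step:
  req#1 t=1ms: ALLOW
  req#2 t=1ms: ALLOW
  req#3 t=1ms: ALLOW
  req#4 t=1ms: ALLOW
  req#5 t=2ms: ALLOW
  req#6 t=2ms: ALLOW
  req#7 t=2ms: ALLOW
  req#8 t=2ms: DENY
  req#9 t=2ms: DENY
  req#10 t=2ms: DENY
  req#11 t=2ms: DENY
  req#12 t=3ms: ALLOW
  req#13 t=3ms: DENY
  req#14 t=3ms: DENY
  req#15 t=3ms: DENY
  req#16 t=3ms: DENY
  req#17 t=3ms: DENY
  req#18 t=3ms: DENY
  req#19 t=3ms: DENY
  req#20 t=3ms: DENY

Answer: AAAAAAADDDDADDDDDDDD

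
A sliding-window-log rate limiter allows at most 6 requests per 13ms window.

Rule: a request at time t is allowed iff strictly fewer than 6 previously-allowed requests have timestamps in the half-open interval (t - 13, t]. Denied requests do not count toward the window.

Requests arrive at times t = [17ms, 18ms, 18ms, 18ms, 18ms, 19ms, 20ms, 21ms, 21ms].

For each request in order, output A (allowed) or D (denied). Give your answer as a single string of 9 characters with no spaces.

Tracking allowed requests in the window:
  req#1 t=17ms: ALLOW
  req#2 t=18ms: ALLOW
  req#3 t=18ms: ALLOW
  req#4 t=18ms: ALLOW
  req#5 t=18ms: ALLOW
  req#6 t=19ms: ALLOW
  req#7 t=20ms: DENY
  req#8 t=21ms: DENY
  req#9 t=21ms: DENY

Answer: AAAAAADDD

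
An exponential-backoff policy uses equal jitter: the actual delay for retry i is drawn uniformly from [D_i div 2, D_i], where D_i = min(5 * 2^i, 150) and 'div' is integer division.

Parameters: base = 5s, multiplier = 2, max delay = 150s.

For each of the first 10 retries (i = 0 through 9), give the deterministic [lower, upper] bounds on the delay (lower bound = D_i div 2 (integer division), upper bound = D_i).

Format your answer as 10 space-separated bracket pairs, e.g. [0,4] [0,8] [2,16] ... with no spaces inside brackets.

Answer: [2,5] [5,10] [10,20] [20,40] [40,80] [75,150] [75,150] [75,150] [75,150] [75,150]

Derivation:
Computing bounds per retry:
  i=0: D_i=min(5*2^0,150)=5, bounds=[2,5]
  i=1: D_i=min(5*2^1,150)=10, bounds=[5,10]
  i=2: D_i=min(5*2^2,150)=20, bounds=[10,20]
  i=3: D_i=min(5*2^3,150)=40, bounds=[20,40]
  i=4: D_i=min(5*2^4,150)=80, bounds=[40,80]
  i=5: D_i=min(5*2^5,150)=150, bounds=[75,150]
  i=6: D_i=min(5*2^6,150)=150, bounds=[75,150]
  i=7: D_i=min(5*2^7,150)=150, bounds=[75,150]
  i=8: D_i=min(5*2^8,150)=150, bounds=[75,150]
  i=9: D_i=min(5*2^9,150)=150, bounds=[75,150]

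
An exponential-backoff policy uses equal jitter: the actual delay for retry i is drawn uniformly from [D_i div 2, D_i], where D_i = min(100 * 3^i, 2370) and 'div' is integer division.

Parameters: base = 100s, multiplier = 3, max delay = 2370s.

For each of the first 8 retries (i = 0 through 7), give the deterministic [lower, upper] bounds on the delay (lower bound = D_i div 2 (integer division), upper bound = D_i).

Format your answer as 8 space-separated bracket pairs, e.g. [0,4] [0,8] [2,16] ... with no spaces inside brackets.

Computing bounds per retry:
  i=0: D_i=min(100*3^0,2370)=100, bounds=[50,100]
  i=1: D_i=min(100*3^1,2370)=300, bounds=[150,300]
  i=2: D_i=min(100*3^2,2370)=900, bounds=[450,900]
  i=3: D_i=min(100*3^3,2370)=2370, bounds=[1185,2370]
  i=4: D_i=min(100*3^4,2370)=2370, bounds=[1185,2370]
  i=5: D_i=min(100*3^5,2370)=2370, bounds=[1185,2370]
  i=6: D_i=min(100*3^6,2370)=2370, bounds=[1185,2370]
  i=7: D_i=min(100*3^7,2370)=2370, bounds=[1185,2370]

Answer: [50,100] [150,300] [450,900] [1185,2370] [1185,2370] [1185,2370] [1185,2370] [1185,2370]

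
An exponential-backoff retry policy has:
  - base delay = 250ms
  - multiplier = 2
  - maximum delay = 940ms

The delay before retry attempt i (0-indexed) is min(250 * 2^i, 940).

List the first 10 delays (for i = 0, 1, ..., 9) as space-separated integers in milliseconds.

Answer: 250 500 940 940 940 940 940 940 940 940

Derivation:
Computing each delay:
  i=0: min(250*2^0, 940) = 250
  i=1: min(250*2^1, 940) = 500
  i=2: min(250*2^2, 940) = 940
  i=3: min(250*2^3, 940) = 940
  i=4: min(250*2^4, 940) = 940
  i=5: min(250*2^5, 940) = 940
  i=6: min(250*2^6, 940) = 940
  i=7: min(250*2^7, 940) = 940
  i=8: min(250*2^8, 940) = 940
  i=9: min(250*2^9, 940) = 940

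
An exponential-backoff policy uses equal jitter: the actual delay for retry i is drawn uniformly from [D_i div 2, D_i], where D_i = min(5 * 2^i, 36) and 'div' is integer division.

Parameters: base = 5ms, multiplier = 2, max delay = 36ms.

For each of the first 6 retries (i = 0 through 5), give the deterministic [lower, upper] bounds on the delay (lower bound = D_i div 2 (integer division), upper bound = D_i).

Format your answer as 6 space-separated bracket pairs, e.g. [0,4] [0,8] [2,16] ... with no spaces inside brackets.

Answer: [2,5] [5,10] [10,20] [18,36] [18,36] [18,36]

Derivation:
Computing bounds per retry:
  i=0: D_i=min(5*2^0,36)=5, bounds=[2,5]
  i=1: D_i=min(5*2^1,36)=10, bounds=[5,10]
  i=2: D_i=min(5*2^2,36)=20, bounds=[10,20]
  i=3: D_i=min(5*2^3,36)=36, bounds=[18,36]
  i=4: D_i=min(5*2^4,36)=36, bounds=[18,36]
  i=5: D_i=min(5*2^5,36)=36, bounds=[18,36]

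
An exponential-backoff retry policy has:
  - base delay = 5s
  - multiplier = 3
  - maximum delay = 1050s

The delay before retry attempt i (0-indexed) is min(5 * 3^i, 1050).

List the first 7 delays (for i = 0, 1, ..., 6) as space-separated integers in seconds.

Computing each delay:
  i=0: min(5*3^0, 1050) = 5
  i=1: min(5*3^1, 1050) = 15
  i=2: min(5*3^2, 1050) = 45
  i=3: min(5*3^3, 1050) = 135
  i=4: min(5*3^4, 1050) = 405
  i=5: min(5*3^5, 1050) = 1050
  i=6: min(5*3^6, 1050) = 1050

Answer: 5 15 45 135 405 1050 1050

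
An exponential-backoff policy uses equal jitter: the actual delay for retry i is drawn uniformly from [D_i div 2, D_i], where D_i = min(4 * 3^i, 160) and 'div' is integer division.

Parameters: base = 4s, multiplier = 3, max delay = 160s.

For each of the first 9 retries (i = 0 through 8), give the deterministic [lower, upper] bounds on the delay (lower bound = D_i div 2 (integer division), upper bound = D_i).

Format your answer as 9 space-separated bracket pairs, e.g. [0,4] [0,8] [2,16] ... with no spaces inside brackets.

Computing bounds per retry:
  i=0: D_i=min(4*3^0,160)=4, bounds=[2,4]
  i=1: D_i=min(4*3^1,160)=12, bounds=[6,12]
  i=2: D_i=min(4*3^2,160)=36, bounds=[18,36]
  i=3: D_i=min(4*3^3,160)=108, bounds=[54,108]
  i=4: D_i=min(4*3^4,160)=160, bounds=[80,160]
  i=5: D_i=min(4*3^5,160)=160, bounds=[80,160]
  i=6: D_i=min(4*3^6,160)=160, bounds=[80,160]
  i=7: D_i=min(4*3^7,160)=160, bounds=[80,160]
  i=8: D_i=min(4*3^8,160)=160, bounds=[80,160]

Answer: [2,4] [6,12] [18,36] [54,108] [80,160] [80,160] [80,160] [80,160] [80,160]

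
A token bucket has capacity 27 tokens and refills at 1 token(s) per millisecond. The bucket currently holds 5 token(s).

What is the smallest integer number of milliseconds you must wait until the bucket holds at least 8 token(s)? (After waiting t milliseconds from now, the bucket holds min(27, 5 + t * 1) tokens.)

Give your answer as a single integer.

Answer: 3

Derivation:
Need 5 + t * 1 >= 8, so t >= 3/1.
Smallest integer t = ceil(3/1) = 3.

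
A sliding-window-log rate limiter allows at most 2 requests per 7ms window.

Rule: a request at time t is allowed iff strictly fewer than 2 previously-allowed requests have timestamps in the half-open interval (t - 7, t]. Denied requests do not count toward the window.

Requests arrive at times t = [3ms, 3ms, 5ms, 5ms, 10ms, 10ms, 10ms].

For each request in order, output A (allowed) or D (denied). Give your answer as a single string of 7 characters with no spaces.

Tracking allowed requests in the window:
  req#1 t=3ms: ALLOW
  req#2 t=3ms: ALLOW
  req#3 t=5ms: DENY
  req#4 t=5ms: DENY
  req#5 t=10ms: ALLOW
  req#6 t=10ms: ALLOW
  req#7 t=10ms: DENY

Answer: AADDAAD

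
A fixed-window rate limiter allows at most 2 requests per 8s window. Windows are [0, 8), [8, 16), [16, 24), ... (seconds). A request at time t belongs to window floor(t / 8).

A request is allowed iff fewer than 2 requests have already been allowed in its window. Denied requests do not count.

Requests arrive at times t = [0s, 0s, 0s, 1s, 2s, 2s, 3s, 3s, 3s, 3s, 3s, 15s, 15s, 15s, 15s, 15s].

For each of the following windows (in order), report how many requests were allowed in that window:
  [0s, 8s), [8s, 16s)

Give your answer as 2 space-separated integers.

Processing requests:
  req#1 t=0s (window 0): ALLOW
  req#2 t=0s (window 0): ALLOW
  req#3 t=0s (window 0): DENY
  req#4 t=1s (window 0): DENY
  req#5 t=2s (window 0): DENY
  req#6 t=2s (window 0): DENY
  req#7 t=3s (window 0): DENY
  req#8 t=3s (window 0): DENY
  req#9 t=3s (window 0): DENY
  req#10 t=3s (window 0): DENY
  req#11 t=3s (window 0): DENY
  req#12 t=15s (window 1): ALLOW
  req#13 t=15s (window 1): ALLOW
  req#14 t=15s (window 1): DENY
  req#15 t=15s (window 1): DENY
  req#16 t=15s (window 1): DENY

Allowed counts by window: 2 2

Answer: 2 2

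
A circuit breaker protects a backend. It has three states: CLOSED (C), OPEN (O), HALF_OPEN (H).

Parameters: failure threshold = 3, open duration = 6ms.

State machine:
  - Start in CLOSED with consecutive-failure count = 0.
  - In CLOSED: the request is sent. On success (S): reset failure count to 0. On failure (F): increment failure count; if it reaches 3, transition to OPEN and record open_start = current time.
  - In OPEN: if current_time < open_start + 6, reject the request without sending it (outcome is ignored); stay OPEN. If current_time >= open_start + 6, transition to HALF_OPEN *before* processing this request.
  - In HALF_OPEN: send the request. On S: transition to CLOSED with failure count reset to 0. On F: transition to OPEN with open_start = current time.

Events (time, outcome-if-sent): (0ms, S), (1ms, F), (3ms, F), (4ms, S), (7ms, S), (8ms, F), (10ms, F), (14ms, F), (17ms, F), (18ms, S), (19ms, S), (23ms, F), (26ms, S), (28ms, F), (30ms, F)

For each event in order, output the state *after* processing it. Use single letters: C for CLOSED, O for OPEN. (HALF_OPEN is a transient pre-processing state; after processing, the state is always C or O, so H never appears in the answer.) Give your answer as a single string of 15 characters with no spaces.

Answer: CCCCCCCOOOOOOOO

Derivation:
State after each event:
  event#1 t=0ms outcome=S: state=CLOSED
  event#2 t=1ms outcome=F: state=CLOSED
  event#3 t=3ms outcome=F: state=CLOSED
  event#4 t=4ms outcome=S: state=CLOSED
  event#5 t=7ms outcome=S: state=CLOSED
  event#6 t=8ms outcome=F: state=CLOSED
  event#7 t=10ms outcome=F: state=CLOSED
  event#8 t=14ms outcome=F: state=OPEN
  event#9 t=17ms outcome=F: state=OPEN
  event#10 t=18ms outcome=S: state=OPEN
  event#11 t=19ms outcome=S: state=OPEN
  event#12 t=23ms outcome=F: state=OPEN
  event#13 t=26ms outcome=S: state=OPEN
  event#14 t=28ms outcome=F: state=OPEN
  event#15 t=30ms outcome=F: state=OPEN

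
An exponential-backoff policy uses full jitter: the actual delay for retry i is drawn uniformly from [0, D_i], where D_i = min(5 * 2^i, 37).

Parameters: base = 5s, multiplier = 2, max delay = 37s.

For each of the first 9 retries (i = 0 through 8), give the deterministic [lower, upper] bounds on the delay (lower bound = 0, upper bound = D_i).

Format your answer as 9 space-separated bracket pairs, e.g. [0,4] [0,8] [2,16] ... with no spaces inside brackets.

Computing bounds per retry:
  i=0: D_i=min(5*2^0,37)=5, bounds=[0,5]
  i=1: D_i=min(5*2^1,37)=10, bounds=[0,10]
  i=2: D_i=min(5*2^2,37)=20, bounds=[0,20]
  i=3: D_i=min(5*2^3,37)=37, bounds=[0,37]
  i=4: D_i=min(5*2^4,37)=37, bounds=[0,37]
  i=5: D_i=min(5*2^5,37)=37, bounds=[0,37]
  i=6: D_i=min(5*2^6,37)=37, bounds=[0,37]
  i=7: D_i=min(5*2^7,37)=37, bounds=[0,37]
  i=8: D_i=min(5*2^8,37)=37, bounds=[0,37]

Answer: [0,5] [0,10] [0,20] [0,37] [0,37] [0,37] [0,37] [0,37] [0,37]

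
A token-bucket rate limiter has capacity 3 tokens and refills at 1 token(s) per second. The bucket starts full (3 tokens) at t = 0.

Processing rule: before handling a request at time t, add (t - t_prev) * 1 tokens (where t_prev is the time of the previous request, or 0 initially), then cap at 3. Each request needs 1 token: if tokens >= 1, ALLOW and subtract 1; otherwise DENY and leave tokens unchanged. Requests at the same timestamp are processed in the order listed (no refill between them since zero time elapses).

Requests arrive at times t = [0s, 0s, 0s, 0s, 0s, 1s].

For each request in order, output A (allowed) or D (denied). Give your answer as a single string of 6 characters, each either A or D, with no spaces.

Answer: AAADDA

Derivation:
Simulating step by step:
  req#1 t=0s: ALLOW
  req#2 t=0s: ALLOW
  req#3 t=0s: ALLOW
  req#4 t=0s: DENY
  req#5 t=0s: DENY
  req#6 t=1s: ALLOW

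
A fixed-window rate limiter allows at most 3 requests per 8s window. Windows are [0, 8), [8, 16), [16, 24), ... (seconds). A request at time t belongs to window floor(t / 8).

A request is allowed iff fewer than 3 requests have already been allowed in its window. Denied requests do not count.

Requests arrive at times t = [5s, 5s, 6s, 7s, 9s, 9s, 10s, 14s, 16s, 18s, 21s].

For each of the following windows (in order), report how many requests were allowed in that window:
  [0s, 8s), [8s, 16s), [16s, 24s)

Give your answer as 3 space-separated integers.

Processing requests:
  req#1 t=5s (window 0): ALLOW
  req#2 t=5s (window 0): ALLOW
  req#3 t=6s (window 0): ALLOW
  req#4 t=7s (window 0): DENY
  req#5 t=9s (window 1): ALLOW
  req#6 t=9s (window 1): ALLOW
  req#7 t=10s (window 1): ALLOW
  req#8 t=14s (window 1): DENY
  req#9 t=16s (window 2): ALLOW
  req#10 t=18s (window 2): ALLOW
  req#11 t=21s (window 2): ALLOW

Allowed counts by window: 3 3 3

Answer: 3 3 3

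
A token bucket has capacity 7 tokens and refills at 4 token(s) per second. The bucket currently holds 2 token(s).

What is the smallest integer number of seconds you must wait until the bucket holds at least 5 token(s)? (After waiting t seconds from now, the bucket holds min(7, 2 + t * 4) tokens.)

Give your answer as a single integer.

Answer: 1

Derivation:
Need 2 + t * 4 >= 5, so t >= 3/4.
Smallest integer t = ceil(3/4) = 1.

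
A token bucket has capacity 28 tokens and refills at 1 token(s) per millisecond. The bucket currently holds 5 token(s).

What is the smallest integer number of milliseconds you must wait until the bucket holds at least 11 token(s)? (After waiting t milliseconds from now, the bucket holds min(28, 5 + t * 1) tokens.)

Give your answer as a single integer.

Answer: 6

Derivation:
Need 5 + t * 1 >= 11, so t >= 6/1.
Smallest integer t = ceil(6/1) = 6.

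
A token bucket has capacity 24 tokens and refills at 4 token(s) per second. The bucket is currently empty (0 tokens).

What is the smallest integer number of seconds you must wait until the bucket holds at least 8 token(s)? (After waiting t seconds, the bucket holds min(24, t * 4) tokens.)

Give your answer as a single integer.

Need t * 4 >= 8, so t >= 8/4.
Smallest integer t = ceil(8/4) = 2.

Answer: 2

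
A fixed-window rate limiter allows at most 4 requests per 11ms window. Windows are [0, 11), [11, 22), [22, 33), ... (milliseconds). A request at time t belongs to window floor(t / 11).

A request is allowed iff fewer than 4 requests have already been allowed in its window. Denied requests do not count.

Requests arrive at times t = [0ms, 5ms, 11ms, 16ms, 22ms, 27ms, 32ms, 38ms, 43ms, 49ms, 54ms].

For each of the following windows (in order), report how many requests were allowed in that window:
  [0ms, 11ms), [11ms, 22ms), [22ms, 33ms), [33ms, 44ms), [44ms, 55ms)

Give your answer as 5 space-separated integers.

Answer: 2 2 3 2 2

Derivation:
Processing requests:
  req#1 t=0ms (window 0): ALLOW
  req#2 t=5ms (window 0): ALLOW
  req#3 t=11ms (window 1): ALLOW
  req#4 t=16ms (window 1): ALLOW
  req#5 t=22ms (window 2): ALLOW
  req#6 t=27ms (window 2): ALLOW
  req#7 t=32ms (window 2): ALLOW
  req#8 t=38ms (window 3): ALLOW
  req#9 t=43ms (window 3): ALLOW
  req#10 t=49ms (window 4): ALLOW
  req#11 t=54ms (window 4): ALLOW

Allowed counts by window: 2 2 3 2 2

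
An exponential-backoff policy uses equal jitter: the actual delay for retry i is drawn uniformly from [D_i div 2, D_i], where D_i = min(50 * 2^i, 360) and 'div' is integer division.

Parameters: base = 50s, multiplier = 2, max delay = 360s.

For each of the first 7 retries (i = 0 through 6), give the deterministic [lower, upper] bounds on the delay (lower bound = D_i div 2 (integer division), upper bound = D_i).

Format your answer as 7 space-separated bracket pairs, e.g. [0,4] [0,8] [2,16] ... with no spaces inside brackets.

Answer: [25,50] [50,100] [100,200] [180,360] [180,360] [180,360] [180,360]

Derivation:
Computing bounds per retry:
  i=0: D_i=min(50*2^0,360)=50, bounds=[25,50]
  i=1: D_i=min(50*2^1,360)=100, bounds=[50,100]
  i=2: D_i=min(50*2^2,360)=200, bounds=[100,200]
  i=3: D_i=min(50*2^3,360)=360, bounds=[180,360]
  i=4: D_i=min(50*2^4,360)=360, bounds=[180,360]
  i=5: D_i=min(50*2^5,360)=360, bounds=[180,360]
  i=6: D_i=min(50*2^6,360)=360, bounds=[180,360]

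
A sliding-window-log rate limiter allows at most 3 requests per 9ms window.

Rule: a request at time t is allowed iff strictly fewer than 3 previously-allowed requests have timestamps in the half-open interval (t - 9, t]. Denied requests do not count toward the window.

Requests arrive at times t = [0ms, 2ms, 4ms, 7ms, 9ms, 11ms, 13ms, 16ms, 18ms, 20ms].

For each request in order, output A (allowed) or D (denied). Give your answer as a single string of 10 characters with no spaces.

Answer: AAADAAADAA

Derivation:
Tracking allowed requests in the window:
  req#1 t=0ms: ALLOW
  req#2 t=2ms: ALLOW
  req#3 t=4ms: ALLOW
  req#4 t=7ms: DENY
  req#5 t=9ms: ALLOW
  req#6 t=11ms: ALLOW
  req#7 t=13ms: ALLOW
  req#8 t=16ms: DENY
  req#9 t=18ms: ALLOW
  req#10 t=20ms: ALLOW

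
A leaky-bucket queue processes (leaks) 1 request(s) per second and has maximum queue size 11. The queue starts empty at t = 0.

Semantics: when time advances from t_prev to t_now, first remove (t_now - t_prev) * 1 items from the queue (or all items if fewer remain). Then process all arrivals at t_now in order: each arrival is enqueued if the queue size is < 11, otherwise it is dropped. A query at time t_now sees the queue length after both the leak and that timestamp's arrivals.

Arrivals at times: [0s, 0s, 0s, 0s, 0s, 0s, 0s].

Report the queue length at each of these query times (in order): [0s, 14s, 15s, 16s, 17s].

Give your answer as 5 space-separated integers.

Queue lengths at query times:
  query t=0s: backlog = 7
  query t=14s: backlog = 0
  query t=15s: backlog = 0
  query t=16s: backlog = 0
  query t=17s: backlog = 0

Answer: 7 0 0 0 0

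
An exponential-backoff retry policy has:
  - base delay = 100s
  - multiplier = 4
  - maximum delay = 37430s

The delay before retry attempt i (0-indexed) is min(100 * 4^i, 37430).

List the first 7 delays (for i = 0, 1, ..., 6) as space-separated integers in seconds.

Answer: 100 400 1600 6400 25600 37430 37430

Derivation:
Computing each delay:
  i=0: min(100*4^0, 37430) = 100
  i=1: min(100*4^1, 37430) = 400
  i=2: min(100*4^2, 37430) = 1600
  i=3: min(100*4^3, 37430) = 6400
  i=4: min(100*4^4, 37430) = 25600
  i=5: min(100*4^5, 37430) = 37430
  i=6: min(100*4^6, 37430) = 37430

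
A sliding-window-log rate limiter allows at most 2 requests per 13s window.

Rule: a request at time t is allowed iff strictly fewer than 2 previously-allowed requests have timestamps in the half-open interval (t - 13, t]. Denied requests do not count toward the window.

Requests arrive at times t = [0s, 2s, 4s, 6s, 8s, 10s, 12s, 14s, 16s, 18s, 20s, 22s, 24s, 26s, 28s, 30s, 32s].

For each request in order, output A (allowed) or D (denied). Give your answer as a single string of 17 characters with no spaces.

Tracking allowed requests in the window:
  req#1 t=0s: ALLOW
  req#2 t=2s: ALLOW
  req#3 t=4s: DENY
  req#4 t=6s: DENY
  req#5 t=8s: DENY
  req#6 t=10s: DENY
  req#7 t=12s: DENY
  req#8 t=14s: ALLOW
  req#9 t=16s: ALLOW
  req#10 t=18s: DENY
  req#11 t=20s: DENY
  req#12 t=22s: DENY
  req#13 t=24s: DENY
  req#14 t=26s: DENY
  req#15 t=28s: ALLOW
  req#16 t=30s: ALLOW
  req#17 t=32s: DENY

Answer: AADDDDDAADDDDDAAD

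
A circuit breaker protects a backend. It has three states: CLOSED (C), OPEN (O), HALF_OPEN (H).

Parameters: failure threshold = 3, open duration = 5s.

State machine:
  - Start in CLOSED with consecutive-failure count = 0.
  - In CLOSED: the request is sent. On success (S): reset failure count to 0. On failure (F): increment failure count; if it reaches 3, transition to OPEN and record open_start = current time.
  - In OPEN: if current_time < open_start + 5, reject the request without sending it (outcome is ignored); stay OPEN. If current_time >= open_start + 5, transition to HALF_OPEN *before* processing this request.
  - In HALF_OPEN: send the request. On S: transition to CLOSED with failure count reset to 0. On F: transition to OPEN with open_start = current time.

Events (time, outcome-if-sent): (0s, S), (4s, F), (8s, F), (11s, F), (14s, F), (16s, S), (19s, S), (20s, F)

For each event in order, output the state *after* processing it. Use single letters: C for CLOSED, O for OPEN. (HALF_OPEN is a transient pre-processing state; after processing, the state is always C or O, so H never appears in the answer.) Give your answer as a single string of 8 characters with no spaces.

State after each event:
  event#1 t=0s outcome=S: state=CLOSED
  event#2 t=4s outcome=F: state=CLOSED
  event#3 t=8s outcome=F: state=CLOSED
  event#4 t=11s outcome=F: state=OPEN
  event#5 t=14s outcome=F: state=OPEN
  event#6 t=16s outcome=S: state=CLOSED
  event#7 t=19s outcome=S: state=CLOSED
  event#8 t=20s outcome=F: state=CLOSED

Answer: CCCOOCCC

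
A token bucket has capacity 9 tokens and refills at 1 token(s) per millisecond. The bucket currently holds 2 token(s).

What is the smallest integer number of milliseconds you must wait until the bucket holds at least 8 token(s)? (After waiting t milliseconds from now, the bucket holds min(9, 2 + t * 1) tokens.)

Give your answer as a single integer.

Answer: 6

Derivation:
Need 2 + t * 1 >= 8, so t >= 6/1.
Smallest integer t = ceil(6/1) = 6.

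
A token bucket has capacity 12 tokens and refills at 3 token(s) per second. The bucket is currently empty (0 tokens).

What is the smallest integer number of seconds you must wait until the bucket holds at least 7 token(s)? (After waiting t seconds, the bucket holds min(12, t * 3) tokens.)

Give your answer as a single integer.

Answer: 3

Derivation:
Need t * 3 >= 7, so t >= 7/3.
Smallest integer t = ceil(7/3) = 3.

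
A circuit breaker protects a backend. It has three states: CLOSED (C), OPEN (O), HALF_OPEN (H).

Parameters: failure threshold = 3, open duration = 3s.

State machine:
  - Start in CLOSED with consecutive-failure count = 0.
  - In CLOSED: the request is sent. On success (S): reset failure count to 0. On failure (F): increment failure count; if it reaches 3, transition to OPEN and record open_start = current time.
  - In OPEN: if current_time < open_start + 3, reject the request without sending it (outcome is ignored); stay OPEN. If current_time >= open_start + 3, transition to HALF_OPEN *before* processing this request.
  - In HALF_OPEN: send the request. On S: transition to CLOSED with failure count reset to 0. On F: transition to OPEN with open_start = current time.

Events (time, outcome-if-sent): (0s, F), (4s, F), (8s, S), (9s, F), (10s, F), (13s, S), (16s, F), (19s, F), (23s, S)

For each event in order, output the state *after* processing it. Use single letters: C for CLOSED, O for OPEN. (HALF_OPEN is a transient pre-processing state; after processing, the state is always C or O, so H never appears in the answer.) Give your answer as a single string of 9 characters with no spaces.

Answer: CCCCCCCCC

Derivation:
State after each event:
  event#1 t=0s outcome=F: state=CLOSED
  event#2 t=4s outcome=F: state=CLOSED
  event#3 t=8s outcome=S: state=CLOSED
  event#4 t=9s outcome=F: state=CLOSED
  event#5 t=10s outcome=F: state=CLOSED
  event#6 t=13s outcome=S: state=CLOSED
  event#7 t=16s outcome=F: state=CLOSED
  event#8 t=19s outcome=F: state=CLOSED
  event#9 t=23s outcome=S: state=CLOSED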